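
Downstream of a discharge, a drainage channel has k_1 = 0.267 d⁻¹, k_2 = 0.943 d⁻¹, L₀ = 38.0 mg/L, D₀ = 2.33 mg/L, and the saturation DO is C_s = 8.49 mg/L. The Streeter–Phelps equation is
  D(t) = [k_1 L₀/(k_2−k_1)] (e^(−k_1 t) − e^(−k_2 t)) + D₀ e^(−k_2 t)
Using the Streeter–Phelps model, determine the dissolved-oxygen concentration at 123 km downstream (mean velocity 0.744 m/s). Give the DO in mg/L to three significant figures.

DO ≈ 1.57 mg/L

Travel time t = x/v = 123 km / (0.744 m/s) = 123000 m / 0.744 m/s = 165300 s = 1.913 d.
k_1 L₀/(k_2−k_1) = 0.267×38.0/(0.943−0.267) = 10.15/0.6760 = 15.01 mg/L.
e^(−k_1 t) = e^(−0.267×1.913) = 0.6000; e^(−k_2 t) = e^(−0.943×1.913) = 0.1646.
D = 15.01 × (0.6000 − 0.1646) + 2.33 × 0.1646 = 6.535 + 0.3835 = 6.918 mg/L.
DO = C_s − D = 8.49 − 6.918 = 1.572 mg/L.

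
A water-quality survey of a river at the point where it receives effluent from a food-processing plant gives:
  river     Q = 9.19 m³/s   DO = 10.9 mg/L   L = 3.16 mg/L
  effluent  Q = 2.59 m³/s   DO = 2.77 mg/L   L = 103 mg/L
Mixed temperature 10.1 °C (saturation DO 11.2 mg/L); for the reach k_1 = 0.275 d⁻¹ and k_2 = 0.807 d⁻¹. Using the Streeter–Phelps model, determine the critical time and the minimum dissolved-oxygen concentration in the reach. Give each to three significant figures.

t_c ≈ 1.69 d; minimum DO ≈ 5.83 mg/L

Mixed DO = (9.19×10.9 + 2.59×2.77)/(9.19+2.59) = 107.3/11.78 = 9.113 mg/L.
Mixed L₀ = (9.19×3.16 + 2.59×103)/(11.78) = 295.8/11.78 = 25.11 mg/L.
Initial deficit D₀ = C_s − DO₀ = 11.2 − 9.113 = 2.087 mg/L.
t_c = (1/0.5320) ln[(0.807/0.275)(1 − 2.087×0.5320/(0.275×25.11))] = 1.880 × ln(2.463) = 1.694 d.
D_c = (0.275/0.807) × 25.11 × e^(−0.275×1.694) = 0.3408 × 25.11 × 0.6276 = 5.370 mg/L.
Minimum DO = 11.2 − 5.370 = 5.830 mg/L.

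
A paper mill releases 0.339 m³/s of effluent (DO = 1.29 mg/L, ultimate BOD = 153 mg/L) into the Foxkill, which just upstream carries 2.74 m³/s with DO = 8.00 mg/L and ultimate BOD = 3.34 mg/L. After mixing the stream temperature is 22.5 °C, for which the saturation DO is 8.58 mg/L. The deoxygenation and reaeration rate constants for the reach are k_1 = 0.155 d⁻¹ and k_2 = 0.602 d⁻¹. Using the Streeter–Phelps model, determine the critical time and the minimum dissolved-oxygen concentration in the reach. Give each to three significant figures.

t_c ≈ 2.56 d; minimum DO ≈ 5.15 mg/L

Mixed DO = (2.74×8.00 + 0.339×1.29)/(2.74+0.339) = 22.36/3.079 = 7.261 mg/L.
Mixed L₀ = (2.74×3.34 + 0.339×153)/(3.079) = 61.02/3.079 = 19.82 mg/L.
Initial deficit D₀ = C_s − DO₀ = 8.58 − 7.261 = 1.319 mg/L.
t_c = (1/0.4470) ln[(0.602/0.155)(1 − 1.319×0.4470/(0.155×19.82))] = 2.237 × ln(3.139) = 2.559 d.
D_c = (0.155/0.602) × 19.82 × e^(−0.155×2.559) = 0.2575 × 19.82 × 0.6726 = 3.432 mg/L.
Minimum DO = 8.58 − 3.432 = 5.148 mg/L.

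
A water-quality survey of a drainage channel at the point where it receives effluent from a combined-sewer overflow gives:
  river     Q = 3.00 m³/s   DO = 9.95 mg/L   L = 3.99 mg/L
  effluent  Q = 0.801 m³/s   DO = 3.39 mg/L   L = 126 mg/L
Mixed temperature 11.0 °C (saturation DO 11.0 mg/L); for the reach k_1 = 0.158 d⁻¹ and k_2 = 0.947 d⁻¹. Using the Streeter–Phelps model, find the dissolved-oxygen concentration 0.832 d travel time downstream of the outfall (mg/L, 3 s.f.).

Mixed DO = (3.00×9.95 + 0.801×3.39)/(3.00+0.801) = 32.57/3.801 = 8.568 mg/L.
Mixed L₀ = (3.00×3.99 + 0.801×126)/(3.801) = 112.9/3.801 = 29.70 mg/L.
Initial deficit D₀ = C_s − DO₀ = 11.0 − 8.568 = 2.432 mg/L.
D(0.832) = [0.158×29.70/(0.947−0.158)](e^(−0.158×0.832) − e^(−0.947×0.832)) + 2.432 e^(−0.947×0.832)
= 5.948 × (0.8768 − 0.4548) + 2.432 × 0.4548 = 3.616 mg/L.
DO = 11.0 − 3.616 = 7.384 mg/L.

DO ≈ 7.38 mg/L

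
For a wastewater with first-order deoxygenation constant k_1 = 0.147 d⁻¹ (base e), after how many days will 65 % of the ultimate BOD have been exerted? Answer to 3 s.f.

t ≈ 7.14 d

y/L₀ = 1 − e^(−k_1 t) = 0.65 ⇒ e^(−k_1 t) = 0.350
t = −ln(0.350) / 0.147 = 1.050 / 0.147 = 7.142 d.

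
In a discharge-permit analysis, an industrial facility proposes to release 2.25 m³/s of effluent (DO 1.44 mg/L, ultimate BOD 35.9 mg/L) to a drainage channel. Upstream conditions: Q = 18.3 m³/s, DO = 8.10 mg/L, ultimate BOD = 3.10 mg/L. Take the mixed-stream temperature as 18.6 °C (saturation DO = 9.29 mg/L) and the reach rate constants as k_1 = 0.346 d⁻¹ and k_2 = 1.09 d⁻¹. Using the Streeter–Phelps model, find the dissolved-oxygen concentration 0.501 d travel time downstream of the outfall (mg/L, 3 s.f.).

DO ≈ 7.36 mg/L

Mixed DO = (18.3×8.10 + 2.25×1.44)/(18.3+2.25) = 151.5/20.55 = 7.371 mg/L.
Mixed L₀ = (18.3×3.10 + 2.25×35.9)/(20.55) = 137.5/20.55 = 6.691 mg/L.
Initial deficit D₀ = C_s − DO₀ = 9.29 − 7.371 = 1.919 mg/L.
D(0.501) = [0.346×6.691/(1.09−0.346)](e^(−0.346×0.501) − e^(−1.09×0.501)) + 1.919 e^(−1.09×0.501)
= 3.112 × (0.8408 − 0.5792) + 1.919 × 0.5792 = 1.926 mg/L.
DO = 9.29 − 1.926 = 7.364 mg/L.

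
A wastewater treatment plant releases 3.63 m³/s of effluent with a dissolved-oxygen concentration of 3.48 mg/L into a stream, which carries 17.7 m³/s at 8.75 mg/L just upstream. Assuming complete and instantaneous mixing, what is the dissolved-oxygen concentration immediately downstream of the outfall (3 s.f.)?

7.85 mg/L

Flow-weighted mixing: C = (Q_r C_r + Q_w C_w)/(Q_r + Q_w)
= (17.7×8.75 + 3.63×3.48)/(17.7 + 3.63) = 167.5/21.33 = 7.853 mg/L.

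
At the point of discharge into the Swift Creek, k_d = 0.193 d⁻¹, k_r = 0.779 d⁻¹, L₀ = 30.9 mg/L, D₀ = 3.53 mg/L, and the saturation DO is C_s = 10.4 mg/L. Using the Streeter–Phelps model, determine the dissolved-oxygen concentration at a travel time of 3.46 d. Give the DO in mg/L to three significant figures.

DO ≈ 5.63 mg/L

k_d L₀/(k_r−k_d) = 0.193×30.9/(0.779−0.193) = 5.964/0.5860 = 10.18 mg/L.
e^(−k_d t) = e^(−0.193×3.460) = 0.5128; e^(−k_r t) = e^(−0.779×3.460) = 0.06752.
D = 10.18 × (0.5128 − 0.06752) + 3.53 × 0.06752 = 4.532 + 0.2383 = 4.770 mg/L.
DO = C_s − D = 10.4 − 4.770 = 5.630 mg/L.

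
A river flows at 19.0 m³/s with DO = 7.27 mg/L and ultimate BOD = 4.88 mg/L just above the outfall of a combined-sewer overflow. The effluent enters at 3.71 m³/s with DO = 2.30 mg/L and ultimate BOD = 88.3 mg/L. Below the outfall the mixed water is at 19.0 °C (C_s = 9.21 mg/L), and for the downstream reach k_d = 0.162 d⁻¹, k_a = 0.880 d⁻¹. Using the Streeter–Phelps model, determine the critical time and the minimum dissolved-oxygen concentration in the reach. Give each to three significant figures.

Mixed DO = (19.0×7.27 + 3.71×2.30)/(19.0+3.71) = 146.7/22.71 = 6.458 mg/L.
Mixed L₀ = (19.0×4.88 + 3.71×88.3)/(22.71) = 420.3/22.71 = 18.51 mg/L.
Initial deficit D₀ = C_s − DO₀ = 9.21 − 6.458 = 2.752 mg/L.
t_c = (1/0.7180) ln[(0.880/0.162)(1 − 2.752×0.7180/(0.162×18.51))] = 1.393 × ln(1.852) = 0.8585 d.
D_c = (0.162/0.880) × 18.51 × e^(−0.162×0.8585) = 0.1841 × 18.51 × 0.8702 = 2.965 mg/L.
Minimum DO = 9.21 − 2.965 = 6.245 mg/L.

t_c ≈ 0.859 d; minimum DO ≈ 6.25 mg/L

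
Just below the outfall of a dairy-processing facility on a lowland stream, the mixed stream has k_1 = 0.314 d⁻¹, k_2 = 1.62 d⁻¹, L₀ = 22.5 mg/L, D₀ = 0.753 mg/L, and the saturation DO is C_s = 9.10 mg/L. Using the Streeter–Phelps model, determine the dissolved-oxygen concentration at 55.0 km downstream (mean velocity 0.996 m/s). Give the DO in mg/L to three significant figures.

DO ≈ 6.33 mg/L

Travel time t = x/v = 55.0 km / (0.996 m/s) = 55000 m / 0.996 m/s = 55220 s = 0.6391 d.
k_1 L₀/(k_2−k_1) = 0.314×22.5/(1.62−0.314) = 7.065/1.306 = 5.410 mg/L.
e^(−k_1 t) = e^(−0.314×0.6391) = 0.8182; e^(−k_2 t) = e^(−1.62×0.6391) = 0.3551.
D = 5.410 × (0.8182 − 0.3551) + 0.753 × 0.3551 = 2.505 + 0.2674 = 2.772 mg/L.
DO = C_s − D = 9.10 − 2.772 = 6.328 mg/L.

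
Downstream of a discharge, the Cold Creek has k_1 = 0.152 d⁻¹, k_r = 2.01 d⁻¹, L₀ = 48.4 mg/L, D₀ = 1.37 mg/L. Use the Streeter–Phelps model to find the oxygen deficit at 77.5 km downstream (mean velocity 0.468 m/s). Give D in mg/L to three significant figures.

D ≈ 2.90 mg/L

Travel time t = x/v = 77.5 km / (0.468 m/s) = 77500 m / 0.468 m/s = 165600 s = 1.917 d.
k_1 L₀/(k_r−k_1) = 0.152×48.4/(2.01−0.152) = 7.357/1.858 = 3.960 mg/L.
e^(−k_1 t) = e^(−0.152×1.917) = 0.7473; e^(−k_r t) = e^(−2.01×1.917) = 0.02123.
D = 3.960 × (0.7473 − 0.02123) + 1.37 × 0.02123 = 2.875 + 0.02908 = 2.904 mg/L.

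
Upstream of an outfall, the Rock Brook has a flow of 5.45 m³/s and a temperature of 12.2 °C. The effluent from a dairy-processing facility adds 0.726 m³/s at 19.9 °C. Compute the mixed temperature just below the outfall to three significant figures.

13.1 °C

Flow-weighted mixing: C = (Q_r C_r + Q_w C_w)/(Q_r + Q_w)
= (5.45×12.2 + 0.726×19.9)/(5.45 + 0.726) = 80.94/6.176 = 13.11 °C.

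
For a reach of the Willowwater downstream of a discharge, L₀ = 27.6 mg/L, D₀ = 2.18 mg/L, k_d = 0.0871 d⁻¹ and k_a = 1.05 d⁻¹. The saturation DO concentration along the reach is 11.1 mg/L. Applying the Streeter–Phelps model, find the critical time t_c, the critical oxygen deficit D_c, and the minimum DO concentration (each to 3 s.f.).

With k_a/k_d = 12.06 and 1 − D₀(k_a−k_d)/(k_d L₀) = 0.1268,
t_c = ln(12.06 × 0.1268) / (1.05 − 0.0871) = ln(1.529) / 0.9629 = 0.4244/0.9629 = 0.4407 d.
L(t_c) = L₀ e^(−k_d t_c) = 27.6 × 0.9623 = 26.56 mg/L, and at the critical point k_a D_c = k_d L, so D_c = (0.0871/1.05) × 26.56 = 2.203 mg/L.
Minimum DO = C_s − D_c = 11.1 − 2.203 = 8.897 mg/L.

t_c ≈ 0.441 d; D_c ≈ 2.20 mg/L; min DO ≈ 8.90 mg/L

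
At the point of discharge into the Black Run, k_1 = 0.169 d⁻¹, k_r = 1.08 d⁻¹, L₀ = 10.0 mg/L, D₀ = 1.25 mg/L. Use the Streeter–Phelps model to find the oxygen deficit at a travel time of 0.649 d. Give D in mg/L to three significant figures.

k_1 L₀/(k_r−k_1) = 0.169×10.0/(1.08−0.169) = 1.690/0.9110 = 1.855 mg/L.
e^(−k_1 t) = e^(−0.169×0.6490) = 0.8961; e^(−k_r t) = e^(−1.08×0.6490) = 0.4961.
D = 1.855 × (0.8961 − 0.4961) + 1.25 × 0.4961 = 0.7420 + 0.6202 = 1.362 mg/L.

D ≈ 1.36 mg/L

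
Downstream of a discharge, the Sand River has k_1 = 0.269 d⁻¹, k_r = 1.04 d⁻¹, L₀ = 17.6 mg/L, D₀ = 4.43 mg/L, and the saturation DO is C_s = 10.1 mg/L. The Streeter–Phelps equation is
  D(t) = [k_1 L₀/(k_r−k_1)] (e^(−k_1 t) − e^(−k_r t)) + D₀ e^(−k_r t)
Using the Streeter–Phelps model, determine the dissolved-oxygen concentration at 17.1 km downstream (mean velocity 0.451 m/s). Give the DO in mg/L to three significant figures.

Travel time t = x/v = 17.1 km / (0.451 m/s) = 17100 m / 0.451 m/s = 37920 s = 0.4388 d.
k_1 L₀/(k_r−k_1) = 0.269×17.6/(1.04−0.269) = 4.734/0.7710 = 6.141 mg/L.
e^(−k_1 t) = e^(−0.269×0.4388) = 0.8887; e^(−k_r t) = e^(−1.04×0.4388) = 0.6336.
D = 6.141 × (0.8887 − 0.6336) + 4.43 × 0.6336 = 1.566 + 2.807 = 4.373 mg/L.
DO = C_s − D = 10.1 − 4.373 = 5.727 mg/L.

DO ≈ 5.73 mg/L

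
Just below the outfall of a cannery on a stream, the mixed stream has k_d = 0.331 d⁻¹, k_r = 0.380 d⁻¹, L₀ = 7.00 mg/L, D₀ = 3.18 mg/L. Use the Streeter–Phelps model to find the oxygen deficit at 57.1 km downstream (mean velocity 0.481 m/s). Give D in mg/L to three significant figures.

Travel time t = x/v = 57.1 km / (0.481 m/s) = 57100 m / 0.481 m/s = 118700 s = 1.374 d.
k_d L₀/(k_r−k_d) = 0.331×7.00/(0.380−0.331) = 2.317/0.04900 = 47.29 mg/L.
e^(−k_d t) = e^(−0.331×1.374) = 0.6346; e^(−k_r t) = e^(−0.380×1.374) = 0.5933.
D = 47.29 × (0.6346 − 0.5933) + 3.18 × 0.5933 = 1.954 + 1.887 = 3.840 mg/L.

D ≈ 3.84 mg/L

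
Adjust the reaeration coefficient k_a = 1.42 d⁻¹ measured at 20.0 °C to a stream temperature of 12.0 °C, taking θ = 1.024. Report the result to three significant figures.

k_a ≈ 1.17 d⁻¹

k_a(T₂) = k_a(T₁) · θ^(T₂−T₁) = 1.42 × 1.024^(12.0−20.0)
= 1.42 × 1.024^-8.00 = 1.42 × 0.8272 = 1.175 d⁻¹.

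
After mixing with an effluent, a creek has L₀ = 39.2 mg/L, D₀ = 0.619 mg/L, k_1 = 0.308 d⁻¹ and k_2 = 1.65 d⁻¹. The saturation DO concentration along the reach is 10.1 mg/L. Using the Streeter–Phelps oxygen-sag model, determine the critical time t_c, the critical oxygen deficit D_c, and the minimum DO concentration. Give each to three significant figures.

At the critical point dD/dt = 0, so k_1 L₀ e^(−k_1 t) = k_2 D. Substituting D(t) from the Streeter–Phelps equation and solving for t gives
t_c = ln[(k_2/k_1)(1 − D₀(k_2−k_1)/(k_1 L₀))] / (k_2−k_1).
Here k_2−k_1 = 1.342 d⁻¹ and 1 − D₀(k_2−k_1)/(k_1 L₀) = 1 − 0.619×1.342/(0.308×39.2) = 0.9312, so
t_c = ln(5.357 × 0.9312) / 1.342 = 1.607 / 1.342 = 1.198 d.
L(t_c) = L₀ e^(−k_1 t_c) = 39.2 × 0.6915 = 27.11 mg/L, and at the critical point k_2 D_c = k_1 L, so D_c = (0.308/1.65) × 27.11 = 5.060 mg/L.
Minimum DO = C_s − D_c = 10.1 − 5.060 = 5.040 mg/L.

t_c ≈ 1.20 d; D_c ≈ 5.06 mg/L; min DO ≈ 5.04 mg/L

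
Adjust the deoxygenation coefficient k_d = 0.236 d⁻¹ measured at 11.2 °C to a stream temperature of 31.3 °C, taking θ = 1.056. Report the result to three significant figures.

k_d(T₂) = k_d(T₁) · θ^(T₂−T₁) = 0.236 × 1.056^(31.3−11.2)
= 0.236 × 1.056^20.1 = 0.236 × 2.990 = 0.7056 d⁻¹.

k_d ≈ 0.706 d⁻¹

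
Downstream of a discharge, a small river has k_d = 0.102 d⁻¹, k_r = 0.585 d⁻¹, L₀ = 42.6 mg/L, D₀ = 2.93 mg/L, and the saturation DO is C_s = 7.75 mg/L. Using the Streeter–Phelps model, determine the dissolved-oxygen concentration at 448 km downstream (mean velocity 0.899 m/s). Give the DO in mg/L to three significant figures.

Travel time t = x/v = 448 km / (0.899 m/s) = 448000 m / 0.899 m/s = 498300 s = 5.768 d.
k_d L₀/(k_r−k_d) = 0.102×42.6/(0.585−0.102) = 4.345/0.4830 = 8.996 mg/L.
e^(−k_d t) = e^(−0.102×5.768) = 0.5553; e^(−k_r t) = e^(−0.585×5.768) = 0.03425.
D = 8.996 × (0.5553 − 0.03425) + 2.93 × 0.03425 = 4.687 + 0.1003 = 4.788 mg/L.
DO = C_s − D = 7.75 − 4.788 = 2.962 mg/L.

DO ≈ 2.96 mg/L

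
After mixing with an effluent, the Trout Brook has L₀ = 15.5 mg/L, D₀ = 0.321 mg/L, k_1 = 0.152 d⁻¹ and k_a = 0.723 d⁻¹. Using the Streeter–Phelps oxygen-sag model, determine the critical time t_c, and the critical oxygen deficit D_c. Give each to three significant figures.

At the critical point dD/dt = 0, so k_1 L₀ e^(−k_1 t) = k_a D. Substituting D(t) from the Streeter–Phelps equation and solving for t gives
t_c = ln[(k_a/k_1)(1 − D₀(k_a−k_1)/(k_1 L₀))] / (k_a−k_1).
Here k_a−k_1 = 0.5710 d⁻¹ and 1 − D₀(k_a−k_1)/(k_1 L₀) = 1 − 0.321×0.5710/(0.152×15.5) = 0.9222, so
t_c = ln(4.757 × 0.9222) / 0.5710 = 1.479 / 0.5710 = 2.589 d.
L(t_c) = L₀ e^(−k_1 t_c) = 15.5 × 0.6746 = 10.46 mg/L, and at the critical point k_a D_c = k_1 L, so D_c = (0.152/0.723) × 10.46 = 2.198 mg/L.

t_c ≈ 2.59 d; D_c ≈ 2.20 mg/L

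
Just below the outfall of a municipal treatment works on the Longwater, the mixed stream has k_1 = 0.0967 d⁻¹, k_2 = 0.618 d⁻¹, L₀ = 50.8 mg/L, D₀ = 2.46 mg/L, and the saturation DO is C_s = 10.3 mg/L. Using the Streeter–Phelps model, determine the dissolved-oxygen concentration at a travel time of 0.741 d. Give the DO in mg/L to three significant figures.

k_1 L₀/(k_2−k_1) = 0.0967×50.8/(0.618−0.0967) = 4.912/0.5213 = 9.423 mg/L.
e^(−k_1 t) = e^(−0.0967×0.7410) = 0.9309; e^(−k_2 t) = e^(−0.618×0.7410) = 0.6326.
D = 9.423 × (0.9309 − 0.6326) + 2.46 × 0.6326 = 2.811 + 1.556 = 4.367 mg/L.
DO = C_s − D = 10.3 − 4.367 = 5.933 mg/L.

DO ≈ 5.93 mg/L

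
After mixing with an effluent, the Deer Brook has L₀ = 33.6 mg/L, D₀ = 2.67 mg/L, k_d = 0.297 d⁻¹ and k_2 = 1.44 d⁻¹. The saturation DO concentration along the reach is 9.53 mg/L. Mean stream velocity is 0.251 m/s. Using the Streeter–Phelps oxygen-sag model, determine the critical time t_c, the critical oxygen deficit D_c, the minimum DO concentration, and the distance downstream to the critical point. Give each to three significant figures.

At the critical point dD/dt = 0, so k_d L₀ e^(−k_d t) = k_2 D. Substituting D(t) from the Streeter–Phelps equation and solving for t gives
t_c = ln[(k_2/k_d)(1 − D₀(k_2−k_d)/(k_d L₀))] / (k_2−k_d).
Here k_2−k_d = 1.143 d⁻¹ and 1 − D₀(k_2−k_d)/(k_d L₀) = 1 − 2.67×1.143/(0.297×33.6) = 0.6942, so
t_c = ln(4.848 × 0.6942) / 1.143 = 1.214 / 1.143 = 1.062 d.
L(t_c) = L₀ e^(−k_d t_c) = 33.6 × 0.7295 = 24.51 mg/L, and at the critical point k_2 D_c = k_d L, so D_c = (0.297/1.44) × 24.51 = 5.056 mg/L.
Minimum DO = C_s − D_c = 9.53 − 5.056 = 4.474 mg/L.
x_c = v t_c = 0.251 m/s × 1.062 d × 86400 s/d = 23030 m ≈ 23.0 km.

t_c ≈ 1.06 d; D_c ≈ 5.06 mg/L; min DO ≈ 4.47 mg/L; x_c ≈ 23.0 km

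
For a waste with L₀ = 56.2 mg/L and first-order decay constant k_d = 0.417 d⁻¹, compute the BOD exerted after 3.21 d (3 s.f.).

y_t = L₀(1 − e^(−k_d t)) = 56.2 × (1 − e^(−0.417×3.21))
= 56.2 × (1 − 0.2622) = 56.2 × 0.7378 = 41.46 mg/L.

y ≈ 41.5 mg/L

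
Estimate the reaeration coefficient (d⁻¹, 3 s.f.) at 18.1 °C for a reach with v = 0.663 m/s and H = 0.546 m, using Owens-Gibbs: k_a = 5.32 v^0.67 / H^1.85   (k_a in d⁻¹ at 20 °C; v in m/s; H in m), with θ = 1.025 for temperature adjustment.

k_a ≈ 11.8 d⁻¹

k_a(20) = 5.32 × 0.663^0.67 / 0.546^1.85 = 5.32 × 0.7593 / 0.3264 = 12.37 d⁻¹.
k_a(18.1) = 12.37 × 1.025^(18.1−20) = 12.37 × 0.9542 = 11.81 d⁻¹.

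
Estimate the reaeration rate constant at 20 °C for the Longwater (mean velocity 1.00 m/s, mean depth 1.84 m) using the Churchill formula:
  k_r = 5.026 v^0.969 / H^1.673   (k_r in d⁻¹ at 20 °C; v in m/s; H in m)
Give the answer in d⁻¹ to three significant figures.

k_r = 5.026 × 1.00^0.969 / 1.84^1.673 = 5.026 × 1.000 / 2.774 = 1.812 d⁻¹.

k_r ≈ 1.81 d⁻¹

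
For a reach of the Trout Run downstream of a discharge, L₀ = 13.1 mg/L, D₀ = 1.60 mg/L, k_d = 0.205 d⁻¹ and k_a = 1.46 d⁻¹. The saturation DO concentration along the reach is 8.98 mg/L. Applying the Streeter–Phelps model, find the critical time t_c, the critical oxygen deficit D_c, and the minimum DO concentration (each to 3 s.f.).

t_c ≈ 0.467 d; D_c ≈ 1.67 mg/L; min DO ≈ 7.31 mg/L

t_c = [1/(k_a−k_d)] ln[(k_a/k_d)(1 − D₀(k_a−k_d)/(k_d L₀))]
= [1/(1.46−0.205)] ln[(1.46/0.205)(1 − 1.60×1.255/(0.205×13.1))]
= (1/1.255) ln[7.122 × 0.2523] = 0.7968 × ln(1.797) = 0.7968 × 0.5860 = 0.4669 d.
D_c = (k_d/k_a) L₀ e^(−k_d t_c) = (0.205/1.46) × 13.1 × e^(−0.205×0.4669) = 0.1404 × 13.1 × 0.9087 = 1.671 mg/L.
Minimum DO = C_s − D_c = 8.98 − 1.671 = 7.309 mg/L.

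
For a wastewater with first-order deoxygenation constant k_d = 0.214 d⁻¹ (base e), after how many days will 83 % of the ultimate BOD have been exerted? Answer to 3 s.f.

y/L₀ = 1 − e^(−k_d t) = 0.83 ⇒ e^(−k_d t) = 0.170
t = −ln(0.170) / 0.214 = 1.772 / 0.214 = 8.280 d.

t ≈ 8.28 d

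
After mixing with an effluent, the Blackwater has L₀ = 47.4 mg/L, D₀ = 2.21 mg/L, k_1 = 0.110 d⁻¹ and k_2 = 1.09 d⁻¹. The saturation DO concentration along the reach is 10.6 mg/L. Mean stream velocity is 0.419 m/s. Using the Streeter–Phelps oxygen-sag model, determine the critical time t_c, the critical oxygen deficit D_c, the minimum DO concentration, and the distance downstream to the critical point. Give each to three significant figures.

t_c ≈ 1.79 d; D_c ≈ 3.93 mg/L; min DO ≈ 6.67 mg/L; x_c ≈ 64.9 km

t_c = [1/(k_2−k_1)] ln[(k_2/k_1)(1 − D₀(k_2−k_1)/(k_1 L₀))]
= [1/(1.09−0.110)] ln[(1.09/0.110)(1 − 2.21×0.9800/(0.110×47.4))]
= (1/0.9800) ln[9.909 × 0.5846] = 1.020 × ln(5.793) = 1.020 × 1.757 = 1.793 d.
D_c = (k_1/k_2) L₀ e^(−k_1 t_c) = (0.110/1.09) × 47.4 × e^(−0.110×1.793) = 0.1009 × 47.4 × 0.8210 = 3.927 mg/L.
Minimum DO = C_s − D_c = 10.6 − 3.927 = 6.673 mg/L.
x_c = v t_c = 0.419 m/s × 1.793 d × 86400 s/d = 64890 m ≈ 64.9 km.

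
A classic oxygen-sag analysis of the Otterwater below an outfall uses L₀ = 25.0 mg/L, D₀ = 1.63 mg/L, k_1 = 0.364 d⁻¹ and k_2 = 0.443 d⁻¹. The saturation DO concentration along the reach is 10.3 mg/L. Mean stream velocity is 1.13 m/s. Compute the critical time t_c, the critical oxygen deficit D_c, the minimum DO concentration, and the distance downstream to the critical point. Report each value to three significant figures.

At the critical point dD/dt = 0, so k_1 L₀ e^(−k_1 t) = k_2 D. Substituting D(t) from the Streeter–Phelps equation and solving for t gives
t_c = ln[(k_2/k_1)(1 − D₀(k_2−k_1)/(k_1 L₀))] / (k_2−k_1).
Here k_2−k_1 = 0.07900 d⁻¹ and 1 − D₀(k_2−k_1)/(k_1 L₀) = 1 − 1.63×0.07900/(0.364×25.0) = 0.9858, so
t_c = ln(1.217 × 0.9858) / 0.07900 = 0.1822 / 0.07900 = 2.306 d.
D_c = (k_1/k_2) L₀ e^(−k_1 t_c) = (0.364/0.443) × 25.0 × e^(−0.364×2.306) = 0.8217 × 25.0 × 0.4320 = 8.874 mg/L.
Minimum DO = C_s − D_c = 10.3 − 8.874 = 1.426 mg/L.
x_c = v t_c = 1.13 m/s × 2.306 d × 86400 s/d = 225100 m ≈ 225 km.

t_c ≈ 2.31 d; D_c ≈ 8.87 mg/L; min DO ≈ 1.43 mg/L; x_c ≈ 225 km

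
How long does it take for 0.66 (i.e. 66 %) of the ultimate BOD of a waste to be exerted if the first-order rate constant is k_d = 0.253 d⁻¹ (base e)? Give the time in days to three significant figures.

t ≈ 4.26 d

y/L₀ = 1 − e^(−k_d t) = 0.66 ⇒ e^(−k_d t) = 0.340
t = −ln(0.340) / 0.253 = 1.079 / 0.253 = 4.264 d.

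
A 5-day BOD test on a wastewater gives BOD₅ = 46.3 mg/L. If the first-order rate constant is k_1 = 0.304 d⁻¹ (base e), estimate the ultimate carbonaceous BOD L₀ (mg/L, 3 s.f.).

L₀ ≈ 59.3 mg/L

BOD₅ = L₀(1 − e^(−5k_1)) ⇒ L₀ = BOD₅ / (1 − e^(−5×0.304))
= 46.3 / (1 − 0.2187) = 46.3 / 0.7813 = 59.26 mg/L.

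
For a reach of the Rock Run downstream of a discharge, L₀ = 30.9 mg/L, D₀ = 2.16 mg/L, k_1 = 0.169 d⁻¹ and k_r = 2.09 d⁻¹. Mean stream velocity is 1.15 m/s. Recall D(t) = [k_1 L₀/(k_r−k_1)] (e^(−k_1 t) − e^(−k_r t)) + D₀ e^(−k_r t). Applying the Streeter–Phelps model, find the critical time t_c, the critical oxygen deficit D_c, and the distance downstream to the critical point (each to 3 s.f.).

t_c = [1/(k_r−k_1)] ln[(k_r/k_1)(1 − D₀(k_r−k_1)/(k_1 L₀))]
= [1/(2.09−0.169)] ln[(2.09/0.169)(1 − 2.16×1.921/(0.169×30.9))]
= (1/1.921) ln[12.37 × 0.2054] = 0.5206 × ln(2.540) = 0.5206 × 0.9323 = 0.4853 d.
L(t_c) = L₀ e^(−k_1 t_c) = 30.9 × 0.9213 = 28.47 mg/L, and at the critical point k_r D_c = k_1 L, so D_c = (0.169/2.09) × 28.47 = 2.302 mg/L.
x_c = v t_c = 1.15 m/s × 0.4853 d × 86400 s/d = 48220 m ≈ 48.2 km.

t_c ≈ 0.485 d; D_c ≈ 2.30 mg/L; x_c ≈ 48.2 km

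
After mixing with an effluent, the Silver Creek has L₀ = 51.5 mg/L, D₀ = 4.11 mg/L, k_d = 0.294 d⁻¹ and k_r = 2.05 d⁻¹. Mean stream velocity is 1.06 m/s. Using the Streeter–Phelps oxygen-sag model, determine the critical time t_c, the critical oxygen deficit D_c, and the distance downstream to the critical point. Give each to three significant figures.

At the critical point dD/dt = 0, so k_d L₀ e^(−k_d t) = k_r D. Substituting D(t) from the Streeter–Phelps equation and solving for t gives
t_c = ln[(k_r/k_d)(1 − D₀(k_r−k_d)/(k_d L₀))] / (k_r−k_d).
Here k_r−k_d = 1.756 d⁻¹ and 1 − D₀(k_r−k_d)/(k_d L₀) = 1 − 4.11×1.756/(0.294×51.5) = 0.5233, so
t_c = ln(6.973 × 0.5233) / 1.756 = 1.294 / 1.756 = 0.7372 d.
L(t_c) = L₀ e^(−k_d t_c) = 51.5 × 0.8051 = 41.47 mg/L, and at the critical point k_r D_c = k_d L, so D_c = (0.294/2.05) × 41.47 = 5.947 mg/L.
x_c = v t_c = 1.06 m/s × 0.7372 d × 86400 s/d = 67510 m ≈ 67.5 km.

t_c ≈ 0.737 d; D_c ≈ 5.95 mg/L; x_c ≈ 67.5 km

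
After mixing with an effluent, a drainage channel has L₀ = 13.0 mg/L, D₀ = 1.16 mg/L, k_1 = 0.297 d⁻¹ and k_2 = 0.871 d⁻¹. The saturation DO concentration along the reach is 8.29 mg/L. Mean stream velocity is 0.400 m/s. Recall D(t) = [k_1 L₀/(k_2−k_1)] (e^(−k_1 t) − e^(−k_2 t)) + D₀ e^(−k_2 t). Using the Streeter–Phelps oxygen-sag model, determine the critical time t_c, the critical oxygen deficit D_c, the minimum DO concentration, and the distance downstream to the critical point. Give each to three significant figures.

t_c ≈ 1.54 d; D_c ≈ 2.80 mg/L; min DO ≈ 5.49 mg/L; x_c ≈ 53.4 km

At the critical point dD/dt = 0, so k_1 L₀ e^(−k_1 t) = k_2 D. Substituting D(t) from the Streeter–Phelps equation and solving for t gives
t_c = ln[(k_2/k_1)(1 − D₀(k_2−k_1)/(k_1 L₀))] / (k_2−k_1).
Here k_2−k_1 = 0.5740 d⁻¹ and 1 − D₀(k_2−k_1)/(k_1 L₀) = 1 − 1.16×0.5740/(0.297×13.0) = 0.8275, so
t_c = ln(2.933 × 0.8275) / 0.5740 = 0.8866 / 0.5740 = 1.545 d.
L(t_c) = L₀ e^(−k_1 t_c) = 13.0 × 0.6321 = 8.217 mg/L, and at the critical point k_2 D_c = k_1 L, so D_c = (0.297/0.871) × 8.217 = 2.802 mg/L.
Minimum DO = C_s − D_c = 8.29 − 2.802 = 5.488 mg/L.
x_c = v t_c = 0.400 m/s × 1.545 d × 86400 s/d = 53380 m ≈ 53.4 km.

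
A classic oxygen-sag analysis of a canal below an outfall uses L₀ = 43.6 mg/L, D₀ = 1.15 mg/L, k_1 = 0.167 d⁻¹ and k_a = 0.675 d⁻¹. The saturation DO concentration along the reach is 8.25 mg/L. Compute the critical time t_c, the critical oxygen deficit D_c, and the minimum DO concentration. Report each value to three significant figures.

t_c = [1/(k_a−k_1)] ln[(k_a/k_1)(1 − D₀(k_a−k_1)/(k_1 L₀))]
= [1/(0.675−0.167)] ln[(0.675/0.167)(1 − 1.15×0.5080/(0.167×43.6))]
= (1/0.5080) ln[4.042 × 0.9198] = 1.969 × ln(3.718) = 1.969 × 1.313 = 2.585 d.
D_c = (k_1/k_a) L₀ e^(−k_1 t_c) = (0.167/0.675) × 43.6 × e^(−0.167×2.585) = 0.2474 × 43.6 × 0.6494 = 7.005 mg/L.
Minimum DO = C_s − D_c = 8.25 − 7.005 = 1.245 mg/L.

t_c ≈ 2.58 d; D_c ≈ 7.01 mg/L; min DO ≈ 1.24 mg/L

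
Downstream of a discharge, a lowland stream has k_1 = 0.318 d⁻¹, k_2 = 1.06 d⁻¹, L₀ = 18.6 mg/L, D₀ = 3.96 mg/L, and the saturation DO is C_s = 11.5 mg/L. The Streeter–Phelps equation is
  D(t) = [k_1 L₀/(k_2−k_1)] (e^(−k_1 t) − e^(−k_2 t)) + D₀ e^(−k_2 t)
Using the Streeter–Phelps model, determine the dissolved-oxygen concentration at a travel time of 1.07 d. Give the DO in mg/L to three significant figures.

DO ≈ 7.12 mg/L

k_1 L₀/(k_2−k_1) = 0.318×18.6/(1.06−0.318) = 5.915/0.7420 = 7.971 mg/L.
e^(−k_1 t) = e^(−0.318×1.070) = 0.7116; e^(−k_2 t) = e^(−1.06×1.070) = 0.3217.
D = 7.971 × (0.7116 − 0.3217) + 3.96 × 0.3217 = 3.108 + 1.274 = 4.382 mg/L.
DO = C_s − D = 11.5 − 4.382 = 7.118 mg/L.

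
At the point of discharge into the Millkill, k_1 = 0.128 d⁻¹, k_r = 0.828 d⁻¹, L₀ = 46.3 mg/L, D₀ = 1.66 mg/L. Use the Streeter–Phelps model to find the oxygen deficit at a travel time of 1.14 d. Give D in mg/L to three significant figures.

D ≈ 4.67 mg/L

k_1 L₀/(k_r−k_1) = 0.128×46.3/(0.828−0.128) = 5.926/0.7000 = 8.466 mg/L.
e^(−k_1 t) = e^(−0.128×1.140) = 0.8642; e^(−k_r t) = e^(−0.828×1.140) = 0.3891.
D = 8.466 × (0.8642 − 0.3891) + 1.66 × 0.3891 = 4.023 + 0.6459 = 4.668 mg/L.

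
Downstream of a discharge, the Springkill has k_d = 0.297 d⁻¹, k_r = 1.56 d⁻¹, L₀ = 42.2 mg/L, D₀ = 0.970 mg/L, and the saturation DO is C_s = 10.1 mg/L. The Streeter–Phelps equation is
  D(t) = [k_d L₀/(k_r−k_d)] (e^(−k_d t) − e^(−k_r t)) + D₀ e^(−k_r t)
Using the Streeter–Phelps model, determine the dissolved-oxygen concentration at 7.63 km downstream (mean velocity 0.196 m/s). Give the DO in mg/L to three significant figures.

DO ≈ 5.85 mg/L

Travel time t = x/v = 7.63 km / (0.196 m/s) = 7630 m / 0.196 m/s = 38930 s = 0.4506 d.
k_d L₀/(k_r−k_d) = 0.297×42.2/(1.56−0.297) = 12.53/1.263 = 9.924 mg/L.
e^(−k_d t) = e^(−0.297×0.4506) = 0.8748; e^(−k_r t) = e^(−1.56×0.4506) = 0.4952.
D = 9.924 × (0.8748 − 0.4952) + 0.970 × 0.4952 = 3.767 + 0.4803 = 4.247 mg/L.
DO = C_s − D = 10.1 − 4.247 = 5.853 mg/L.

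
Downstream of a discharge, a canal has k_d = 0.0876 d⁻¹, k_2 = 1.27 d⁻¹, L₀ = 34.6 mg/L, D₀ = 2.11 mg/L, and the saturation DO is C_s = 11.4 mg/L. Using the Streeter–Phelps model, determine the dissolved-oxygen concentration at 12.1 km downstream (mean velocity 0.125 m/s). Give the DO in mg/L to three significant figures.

DO ≈ 9.19 mg/L

Travel time t = x/v = 12.1 km / (0.125 m/s) = 12100 m / 0.125 m/s = 96800 s = 1.120 d.
k_d L₀/(k_2−k_d) = 0.0876×34.6/(1.27−0.0876) = 3.031/1.182 = 2.563 mg/L.
e^(−k_d t) = e^(−0.0876×1.120) = 0.9065; e^(−k_2 t) = e^(−1.27×1.120) = 0.2410.
D = 2.563 × (0.9065 − 0.2410) + 2.11 × 0.2410 = 1.706 + 0.5086 = 2.214 mg/L.
DO = C_s − D = 11.4 − 2.214 = 9.186 mg/L.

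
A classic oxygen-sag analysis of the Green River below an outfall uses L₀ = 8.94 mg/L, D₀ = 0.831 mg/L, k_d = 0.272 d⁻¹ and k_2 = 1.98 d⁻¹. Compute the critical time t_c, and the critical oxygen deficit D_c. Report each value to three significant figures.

At the critical point dD/dt = 0, so k_d L₀ e^(−k_d t) = k_2 D. Substituting D(t) from the Streeter–Phelps equation and solving for t gives
t_c = ln[(k_2/k_d)(1 − D₀(k_2−k_d)/(k_d L₀))] / (k_2−k_d).
Here k_2−k_d = 1.708 d⁻¹ and 1 − D₀(k_2−k_d)/(k_d L₀) = 1 − 0.831×1.708/(0.272×8.94) = 0.4163, so
t_c = ln(7.279 × 0.4163) / 1.708 = 1.109 / 1.708 = 0.6491 d.
D_c = (k_d/k_2) L₀ e^(−k_d t_c) = (0.272/1.98) × 8.94 × e^(−0.272×0.6491) = 0.1374 × 8.94 × 0.8381 = 1.029 mg/L.

t_c ≈ 0.649 d; D_c ≈ 1.03 mg/L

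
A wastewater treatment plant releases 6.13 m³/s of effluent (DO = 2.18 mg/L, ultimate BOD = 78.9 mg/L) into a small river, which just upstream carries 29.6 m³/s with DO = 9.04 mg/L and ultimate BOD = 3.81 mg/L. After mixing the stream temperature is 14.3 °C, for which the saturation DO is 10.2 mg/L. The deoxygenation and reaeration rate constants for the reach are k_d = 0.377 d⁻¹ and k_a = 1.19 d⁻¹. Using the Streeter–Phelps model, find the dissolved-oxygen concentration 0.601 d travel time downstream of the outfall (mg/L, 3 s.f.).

DO ≈ 6.67 mg/L

Mixed DO = (29.6×9.04 + 6.13×2.18)/(29.6+6.13) = 280.9/35.73 = 7.863 mg/L.
Mixed L₀ = (29.6×3.81 + 6.13×78.9)/(35.73) = 596.4/35.73 = 16.69 mg/L.
Initial deficit D₀ = C_s − DO₀ = 10.2 − 7.863 = 2.337 mg/L.
D(0.601) = [0.377×16.69/(1.19−0.377)](e^(−0.377×0.601) − e^(−1.19×0.601)) + 2.337 e^(−1.19×0.601)
= 7.741 × (0.7973 − 0.4891) + 2.337 × 0.4891 = 3.528 mg/L.
DO = 10.2 − 3.528 = 6.672 mg/L.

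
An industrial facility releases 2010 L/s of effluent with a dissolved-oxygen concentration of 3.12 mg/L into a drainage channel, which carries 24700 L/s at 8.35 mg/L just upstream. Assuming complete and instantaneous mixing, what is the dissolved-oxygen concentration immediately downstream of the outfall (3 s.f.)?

Flow-weighted mixing: C = (Q_r C_r + Q_w C_w)/(Q_r + Q_w)
= (24700×8.35 + 2010×3.12)/(24700 + 2010) = 212500/26710 = 7.956 mg/L.

7.96 mg/L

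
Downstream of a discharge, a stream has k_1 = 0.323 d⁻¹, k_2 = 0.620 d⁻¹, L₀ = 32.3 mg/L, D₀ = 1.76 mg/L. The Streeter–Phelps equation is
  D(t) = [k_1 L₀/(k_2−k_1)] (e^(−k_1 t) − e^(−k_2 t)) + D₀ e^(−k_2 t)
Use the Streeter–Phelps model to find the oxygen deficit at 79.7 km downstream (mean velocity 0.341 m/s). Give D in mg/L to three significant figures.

Travel time t = x/v = 79.7 km / (0.341 m/s) = 79700 m / 0.341 m/s = 233700 s = 2.705 d.
k_1 L₀/(k_2−k_1) = 0.323×32.3/(0.620−0.323) = 10.43/0.2970 = 35.13 mg/L.
e^(−k_1 t) = e^(−0.323×2.705) = 0.4174; e^(−k_2 t) = e^(−0.620×2.705) = 0.1869.
D = 35.13 × (0.4174 − 0.1869) + 1.76 × 0.1869 = 8.096 + 0.3289 = 8.425 mg/L.

D ≈ 8.43 mg/L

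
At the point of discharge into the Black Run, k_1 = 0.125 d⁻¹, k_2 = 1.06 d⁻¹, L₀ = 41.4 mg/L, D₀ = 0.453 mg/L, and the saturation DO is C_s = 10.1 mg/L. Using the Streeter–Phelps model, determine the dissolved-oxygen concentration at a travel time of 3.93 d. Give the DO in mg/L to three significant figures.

DO ≈ 6.79 mg/L

k_1 L₀/(k_2−k_1) = 0.125×41.4/(1.06−0.125) = 5.175/0.9350 = 5.535 mg/L.
e^(−k_1 t) = e^(−0.125×3.930) = 0.6119; e^(−k_2 t) = e^(−1.06×3.930) = 0.01552.
D = 5.535 × (0.6119 − 0.01552) + 0.453 × 0.01552 = 3.301 + 0.007029 = 3.308 mg/L.
DO = C_s − D = 10.1 − 3.308 = 6.792 mg/L.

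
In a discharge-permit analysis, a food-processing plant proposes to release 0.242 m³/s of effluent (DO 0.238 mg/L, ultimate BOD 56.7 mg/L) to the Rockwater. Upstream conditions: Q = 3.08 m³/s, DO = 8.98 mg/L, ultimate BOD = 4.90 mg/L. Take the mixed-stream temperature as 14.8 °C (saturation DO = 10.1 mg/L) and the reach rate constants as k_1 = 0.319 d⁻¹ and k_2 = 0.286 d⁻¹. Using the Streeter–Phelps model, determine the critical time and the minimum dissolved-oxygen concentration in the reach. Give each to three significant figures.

t_c ≈ 2.68 d; minimum DO ≈ 5.99 mg/L

Mixed DO = (3.08×8.98 + 0.242×0.238)/(3.08+0.242) = 27.72/3.322 = 8.343 mg/L.
Mixed L₀ = (3.08×4.90 + 0.242×56.7)/(3.322) = 28.81/3.322 = 8.674 mg/L.
Initial deficit D₀ = C_s − DO₀ = 10.1 − 8.343 = 1.757 mg/L.
t_c = (1/-0.03300) ln[(0.286/0.319)(1 − 1.757×-0.03300/(0.319×8.674))] = -30.30 × ln(0.9153) = 2.681 d.
D_c = (0.319/0.286) × 8.674 × e^(−0.319×2.681) = 1.115 × 8.674 × 0.4252 = 4.114 mg/L.
Minimum DO = 10.1 − 4.114 = 5.986 mg/L.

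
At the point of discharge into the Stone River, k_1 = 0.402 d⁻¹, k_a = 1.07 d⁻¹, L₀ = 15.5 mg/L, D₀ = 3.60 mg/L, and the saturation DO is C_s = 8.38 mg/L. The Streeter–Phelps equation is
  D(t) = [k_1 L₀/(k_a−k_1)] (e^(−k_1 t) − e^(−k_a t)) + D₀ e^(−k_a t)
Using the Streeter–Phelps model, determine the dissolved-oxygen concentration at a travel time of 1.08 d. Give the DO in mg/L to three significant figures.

k_1 L₀/(k_a−k_1) = 0.402×15.5/(1.07−0.402) = 6.231/0.6680 = 9.328 mg/L.
e^(−k_1 t) = e^(−0.402×1.080) = 0.6478; e^(−k_a t) = e^(−1.07×1.080) = 0.3149.
D = 9.328 × (0.6478 − 0.3149) + 3.60 × 0.3149 = 3.106 + 1.134 = 4.239 mg/L.
DO = C_s − D = 8.38 − 4.239 = 4.141 mg/L.

DO ≈ 4.14 mg/L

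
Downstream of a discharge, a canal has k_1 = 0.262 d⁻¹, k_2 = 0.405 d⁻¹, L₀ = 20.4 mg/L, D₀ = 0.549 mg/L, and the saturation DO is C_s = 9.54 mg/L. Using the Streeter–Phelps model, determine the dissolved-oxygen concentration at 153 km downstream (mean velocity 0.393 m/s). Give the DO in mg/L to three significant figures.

Travel time t = x/v = 153 km / (0.393 m/s) = 153000 m / 0.393 m/s = 389300 s = 4.506 d.
k_1 L₀/(k_2−k_1) = 0.262×20.4/(0.405−0.262) = 5.345/0.1430 = 37.38 mg/L.
e^(−k_1 t) = e^(−0.262×4.506) = 0.3071; e^(−k_2 t) = e^(−0.405×4.506) = 0.1612.
D = 37.38 × (0.3071 − 0.1612) + 0.549 × 0.1612 = 5.452 + 0.08852 = 5.541 mg/L.
DO = C_s − D = 9.54 − 5.541 = 3.999 mg/L.

DO ≈ 4.00 mg/L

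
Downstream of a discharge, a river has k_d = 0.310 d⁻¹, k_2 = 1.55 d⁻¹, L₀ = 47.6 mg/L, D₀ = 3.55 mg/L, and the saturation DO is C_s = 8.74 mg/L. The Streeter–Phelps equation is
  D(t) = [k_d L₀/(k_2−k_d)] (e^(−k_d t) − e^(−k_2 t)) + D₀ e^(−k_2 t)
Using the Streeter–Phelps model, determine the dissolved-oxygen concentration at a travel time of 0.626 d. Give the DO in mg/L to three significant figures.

DO ≈ 2.10 mg/L

k_d L₀/(k_2−k_d) = 0.310×47.6/(1.55−0.310) = 14.76/1.240 = 11.90 mg/L.
e^(−k_d t) = e^(−0.310×0.6260) = 0.8236; e^(−k_2 t) = e^(−1.55×0.6260) = 0.3790.
D = 11.90 × (0.8236 − 0.3790) + 3.55 × 0.3790 = 5.291 + 1.345 = 6.637 mg/L.
DO = C_s − D = 8.74 − 6.637 = 2.103 mg/L.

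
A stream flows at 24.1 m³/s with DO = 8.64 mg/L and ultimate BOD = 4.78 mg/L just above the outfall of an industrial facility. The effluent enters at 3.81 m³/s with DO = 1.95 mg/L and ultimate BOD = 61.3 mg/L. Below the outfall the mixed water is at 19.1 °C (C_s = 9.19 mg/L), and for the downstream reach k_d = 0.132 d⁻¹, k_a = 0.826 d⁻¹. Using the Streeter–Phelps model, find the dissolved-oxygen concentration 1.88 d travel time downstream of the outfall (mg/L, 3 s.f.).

Mixed DO = (24.1×8.64 + 3.81×1.95)/(24.1+3.81) = 215.7/27.91 = 7.727 mg/L.
Mixed L₀ = (24.1×4.78 + 3.81×61.3)/(27.91) = 348.8/27.91 = 12.50 mg/L.
Initial deficit D₀ = C_s − DO₀ = 9.19 − 7.727 = 1.463 mg/L.
D(1.88) = [0.132×12.50/(0.826−0.132)](e^(−0.132×1.88) − e^(−0.826×1.88)) + 1.463 e^(−0.826×1.88)
= 2.377 × (0.7802 − 0.2116) + 1.463 × 0.2116 = 1.661 mg/L.
DO = 9.19 − 1.661 = 7.529 mg/L.

DO ≈ 7.53 mg/L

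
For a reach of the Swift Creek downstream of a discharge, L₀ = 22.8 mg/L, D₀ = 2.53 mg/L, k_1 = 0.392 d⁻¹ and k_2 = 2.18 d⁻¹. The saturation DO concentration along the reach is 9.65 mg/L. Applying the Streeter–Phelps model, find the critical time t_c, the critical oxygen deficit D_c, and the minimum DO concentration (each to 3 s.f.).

t_c ≈ 0.565 d; D_c ≈ 3.29 mg/L; min DO ≈ 6.36 mg/L

t_c = [1/(k_2−k_1)] ln[(k_2/k_1)(1 − D₀(k_2−k_1)/(k_1 L₀))]
= [1/(2.18−0.392)] ln[(2.18/0.392)(1 − 2.53×1.788/(0.392×22.8))]
= (1/1.788) ln[5.561 × 0.4939] = 0.5593 × ln(2.746) = 0.5593 × 1.010 = 0.5651 d.
D_c = (k_1/k_2) L₀ e^(−k_1 t_c) = (0.392/2.18) × 22.8 × e^(−0.392×0.5651) = 0.1798 × 22.8 × 0.8013 = 3.285 mg/L.
Minimum DO = C_s − D_c = 9.65 − 3.285 = 6.365 mg/L.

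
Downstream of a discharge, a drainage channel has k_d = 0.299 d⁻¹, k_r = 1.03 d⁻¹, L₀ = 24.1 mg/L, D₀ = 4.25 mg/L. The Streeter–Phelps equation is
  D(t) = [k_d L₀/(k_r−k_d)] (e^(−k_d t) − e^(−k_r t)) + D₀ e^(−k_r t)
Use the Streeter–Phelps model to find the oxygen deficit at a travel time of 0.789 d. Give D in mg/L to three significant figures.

D ≈ 5.30 mg/L

k_d L₀/(k_r−k_d) = 0.299×24.1/(1.03−0.299) = 7.206/0.7310 = 9.858 mg/L.
e^(−k_d t) = e^(−0.299×0.7890) = 0.7899; e^(−k_r t) = e^(−1.03×0.7890) = 0.4437.
D = 9.858 × (0.7899 − 0.4437) + 4.25 × 0.4437 = 3.412 + 1.886 = 5.298 mg/L.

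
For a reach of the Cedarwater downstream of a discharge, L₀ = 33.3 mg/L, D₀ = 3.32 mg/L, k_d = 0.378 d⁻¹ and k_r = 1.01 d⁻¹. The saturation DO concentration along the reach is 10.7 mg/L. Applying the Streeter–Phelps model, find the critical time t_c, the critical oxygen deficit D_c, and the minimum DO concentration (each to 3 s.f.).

t_c ≈ 1.27 d; D_c ≈ 7.72 mg/L; min DO ≈ 2.98 mg/L

At the critical point dD/dt = 0, so k_d L₀ e^(−k_d t) = k_r D. Substituting D(t) from the Streeter–Phelps equation and solving for t gives
t_c = ln[(k_r/k_d)(1 − D₀(k_r−k_d)/(k_d L₀))] / (k_r−k_d).
Here k_r−k_d = 0.6320 d⁻¹ and 1 − D₀(k_r−k_d)/(k_d L₀) = 1 − 3.32×0.6320/(0.378×33.3) = 0.8333, so
t_c = ln(2.672 × 0.8333) / 0.6320 = 0.8005 / 0.6320 = 1.267 d.
L(t_c) = L₀ e^(−k_d t_c) = 33.3 × 0.6196 = 20.63 mg/L, and at the critical point k_r D_c = k_d L, so D_c = (0.378/1.01) × 20.63 = 7.721 mg/L.
Minimum DO = C_s − D_c = 10.7 − 7.721 = 2.979 mg/L.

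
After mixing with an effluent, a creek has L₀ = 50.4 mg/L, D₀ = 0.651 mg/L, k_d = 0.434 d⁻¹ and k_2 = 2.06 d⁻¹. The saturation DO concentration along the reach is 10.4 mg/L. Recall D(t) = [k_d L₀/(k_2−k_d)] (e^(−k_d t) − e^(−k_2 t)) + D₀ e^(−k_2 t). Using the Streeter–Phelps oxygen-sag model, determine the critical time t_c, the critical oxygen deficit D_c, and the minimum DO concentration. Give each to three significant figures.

t_c ≈ 0.927 d; D_c ≈ 7.10 mg/L; min DO ≈ 3.30 mg/L

With k_2/k_d = 4.747 and 1 − D₀(k_2−k_d)/(k_d L₀) = 0.9516,
t_c = ln(4.747 × 0.9516) / (2.06 − 0.434) = ln(4.517) / 1.626 = 1.508/1.626 = 0.9273 d.
D_c = (k_d/k_2) L₀ e^(−k_d t_c) = (0.434/2.06) × 50.4 × e^(−0.434×0.9273) = 0.2107 × 50.4 × 0.6687 = 7.100 mg/L.
Minimum DO = C_s − D_c = 10.4 − 7.100 = 3.300 mg/L.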